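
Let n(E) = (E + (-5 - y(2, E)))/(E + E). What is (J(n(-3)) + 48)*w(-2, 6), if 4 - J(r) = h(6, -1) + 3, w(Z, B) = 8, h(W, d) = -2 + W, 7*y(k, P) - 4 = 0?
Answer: 360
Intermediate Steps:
y(k, P) = 4/7 (y(k, P) = 4/7 + (1/7)*0 = 4/7 + 0 = 4/7)
n(E) = (-39/7 + E)/(2*E) (n(E) = (E + (-5 - 1*4/7))/(E + E) = (E + (-5 - 4/7))/((2*E)) = (E - 39/7)*(1/(2*E)) = (-39/7 + E)*(1/(2*E)) = (-39/7 + E)/(2*E))
J(r) = -3 (J(r) = 4 - ((-2 + 6) + 3) = 4 - (4 + 3) = 4 - 1*7 = 4 - 7 = -3)
(J(n(-3)) + 48)*w(-2, 6) = (-3 + 48)*8 = 45*8 = 360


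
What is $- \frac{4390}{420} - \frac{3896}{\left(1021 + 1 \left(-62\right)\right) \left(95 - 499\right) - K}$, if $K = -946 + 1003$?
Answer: $- \frac{169945795}{16274706} \approx -10.442$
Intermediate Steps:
$K = 57$
$- \frac{4390}{420} - \frac{3896}{\left(1021 + 1 \left(-62\right)\right) \left(95 - 499\right) - K} = - \frac{4390}{420} - \frac{3896}{\left(1021 + 1 \left(-62\right)\right) \left(95 - 499\right) - 57} = \left(-4390\right) \frac{1}{420} - \frac{3896}{\left(1021 - 62\right) \left(-404\right) - 57} = - \frac{439}{42} - \frac{3896}{959 \left(-404\right) - 57} = - \frac{439}{42} - \frac{3896}{-387436 - 57} = - \frac{439}{42} - \frac{3896}{-387493} = - \frac{439}{42} - - \frac{3896}{387493} = - \frac{439}{42} + \frac{3896}{387493} = - \frac{169945795}{16274706}$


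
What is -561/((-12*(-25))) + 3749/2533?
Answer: -98771/253300 ≈ -0.38994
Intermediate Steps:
-561/((-12*(-25))) + 3749/2533 = -561/300 + 3749*(1/2533) = -561*1/300 + 3749/2533 = -187/100 + 3749/2533 = -98771/253300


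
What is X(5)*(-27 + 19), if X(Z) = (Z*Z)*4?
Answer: -800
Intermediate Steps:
X(Z) = 4*Z² (X(Z) = Z²*4 = 4*Z²)
X(5)*(-27 + 19) = (4*5²)*(-27 + 19) = (4*25)*(-8) = 100*(-8) = -800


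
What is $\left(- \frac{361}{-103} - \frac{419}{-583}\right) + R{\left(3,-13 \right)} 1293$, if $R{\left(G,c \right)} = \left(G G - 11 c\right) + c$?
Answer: $\frac{10792680243}{60049} \approx 1.7973 \cdot 10^{5}$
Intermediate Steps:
$R{\left(G,c \right)} = G^{2} - 10 c$ ($R{\left(G,c \right)} = \left(G^{2} - 11 c\right) + c = G^{2} - 10 c$)
$\left(- \frac{361}{-103} - \frac{419}{-583}\right) + R{\left(3,-13 \right)} 1293 = \left(- \frac{361}{-103} - \frac{419}{-583}\right) + \left(3^{2} - -130\right) 1293 = \left(\left(-361\right) \left(- \frac{1}{103}\right) - - \frac{419}{583}\right) + \left(9 + 130\right) 1293 = \left(\frac{361}{103} + \frac{419}{583}\right) + 139 \cdot 1293 = \frac{253620}{60049} + 179727 = \frac{10792680243}{60049}$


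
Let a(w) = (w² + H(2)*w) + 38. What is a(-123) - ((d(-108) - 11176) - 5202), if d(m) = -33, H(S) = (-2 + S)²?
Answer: 31578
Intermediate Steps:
a(w) = 38 + w² (a(w) = (w² + (-2 + 2)²*w) + 38 = (w² + 0²*w) + 38 = (w² + 0*w) + 38 = (w² + 0) + 38 = w² + 38 = 38 + w²)
a(-123) - ((d(-108) - 11176) - 5202) = (38 + (-123)²) - ((-33 - 11176) - 5202) = (38 + 15129) - (-11209 - 5202) = 15167 - 1*(-16411) = 15167 + 16411 = 31578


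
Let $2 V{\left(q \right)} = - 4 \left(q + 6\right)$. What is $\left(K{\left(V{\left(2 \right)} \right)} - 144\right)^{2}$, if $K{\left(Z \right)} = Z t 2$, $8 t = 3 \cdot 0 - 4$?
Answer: $16384$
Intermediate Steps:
$t = - \frac{1}{2}$ ($t = \frac{3 \cdot 0 - 4}{8} = \frac{0 - 4}{8} = \frac{1}{8} \left(-4\right) = - \frac{1}{2} \approx -0.5$)
$V{\left(q \right)} = -12 - 2 q$ ($V{\left(q \right)} = \frac{\left(-4\right) \left(q + 6\right)}{2} = \frac{\left(-4\right) \left(6 + q\right)}{2} = \frac{-24 - 4 q}{2} = -12 - 2 q$)
$K{\left(Z \right)} = - Z$ ($K{\left(Z \right)} = Z \left(- \frac{1}{2}\right) 2 = - \frac{Z}{2} \cdot 2 = - Z$)
$\left(K{\left(V{\left(2 \right)} \right)} - 144\right)^{2} = \left(- (-12 - 4) - 144\right)^{2} = \left(\left(-1\right) \left(-16\right) - 144\right)^{2} = \left(16 - 144\right)^{2} = \left(-128\right)^{2} = 16384$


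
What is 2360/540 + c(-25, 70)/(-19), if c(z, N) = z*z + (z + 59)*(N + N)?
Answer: -143153/513 ≈ -279.05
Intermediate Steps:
c(z, N) = z² + 2*N*(59 + z) (c(z, N) = z² + (59 + z)*(2*N) = z² + 2*N*(59 + z))
2360/540 + c(-25, 70)/(-19) = 2360/540 + ((-25)² + 118*70 + 2*70*(-25))/(-19) = 2360*(1/540) + (625 + 8260 - 3500)*(-1/19) = 118/27 + 5385*(-1/19) = 118/27 - 5385/19 = -143153/513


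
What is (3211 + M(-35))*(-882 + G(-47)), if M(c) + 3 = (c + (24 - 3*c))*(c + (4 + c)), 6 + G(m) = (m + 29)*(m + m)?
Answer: -2408784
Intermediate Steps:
G(m) = -6 + 2*m*(29 + m) (G(m) = -6 + (m + 29)*(m + m) = -6 + (29 + m)*(2*m) = -6 + 2*m*(29 + m))
M(c) = -3 + (4 + 2*c)*(24 - 2*c) (M(c) = -3 + (c + (24 - 3*c))*(c + (4 + c)) = -3 + (c + (24 - 3*c))*(4 + 2*c) = -3 + (24 - 2*c)*(4 + 2*c) = -3 + (4 + 2*c)*(24 - 2*c))
(3211 + M(-35))*(-882 + G(-47)) = (3211 + (93 - 4*(-35)² + 40*(-35)))*(-882 + (-6 + 2*(-47)² + 58*(-47))) = (3211 + (93 - 4*1225 - 1400))*(-882 + (-6 + 2*2209 - 2726)) = (3211 + (93 - 4900 - 1400))*(-882 + (-6 + 4418 - 2726)) = (3211 - 6207)*(-882 + 1686) = -2996*804 = -2408784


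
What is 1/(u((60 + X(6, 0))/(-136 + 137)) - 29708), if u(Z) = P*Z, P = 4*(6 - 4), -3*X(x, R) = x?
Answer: -1/29244 ≈ -3.4195e-5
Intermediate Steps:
X(x, R) = -x/3
P = 8 (P = 4*2 = 8)
u(Z) = 8*Z
1/(u((60 + X(6, 0))/(-136 + 137)) - 29708) = 1/(8*((60 - 1/3*6)/(-136 + 137)) - 29708) = 1/(8*((60 - 2)/1) - 29708) = 1/(8*(58*1) - 29708) = 1/(8*58 - 29708) = 1/(464 - 29708) = 1/(-29244) = -1/29244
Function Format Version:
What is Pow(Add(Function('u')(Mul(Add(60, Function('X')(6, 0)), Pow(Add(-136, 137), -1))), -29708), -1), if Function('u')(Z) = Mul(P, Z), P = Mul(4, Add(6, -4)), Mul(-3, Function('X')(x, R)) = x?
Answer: Rational(-1, 29244) ≈ -3.4195e-5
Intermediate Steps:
Function('X')(x, R) = Mul(Rational(-1, 3), x)
P = 8 (P = Mul(4, 2) = 8)
Function('u')(Z) = Mul(8, Z)
Pow(Add(Function('u')(Mul(Add(60, Function('X')(6, 0)), Pow(Add(-136, 137), -1))), -29708), -1) = Pow(Add(Mul(8, Mul(Add(60, Mul(Rational(-1, 3), 6)), Pow(Add(-136, 137), -1))), -29708), -1) = Pow(Add(Mul(8, Mul(Add(60, -2), Pow(1, -1))), -29708), -1) = Pow(Add(Mul(8, Mul(58, 1)), -29708), -1) = Pow(Add(Mul(8, 58), -29708), -1) = Pow(Add(464, -29708), -1) = Pow(-29244, -1) = Rational(-1, 29244)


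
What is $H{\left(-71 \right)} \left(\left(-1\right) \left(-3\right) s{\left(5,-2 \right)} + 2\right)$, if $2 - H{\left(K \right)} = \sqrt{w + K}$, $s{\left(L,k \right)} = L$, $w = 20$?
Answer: $34 - 17 i \sqrt{51} \approx 34.0 - 121.4 i$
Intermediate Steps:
$H{\left(K \right)} = 2 - \sqrt{20 + K}$
$H{\left(-71 \right)} \left(\left(-1\right) \left(-3\right) s{\left(5,-2 \right)} + 2\right) = \left(2 - \sqrt{20 - 71}\right) \left(\left(-1\right) \left(-3\right) 5 + 2\right) = \left(2 - \sqrt{-51}\right) \left(3 \cdot 5 + 2\right) = \left(2 - i \sqrt{51}\right) \left(15 + 2\right) = \left(2 - i \sqrt{51}\right) 17 = 34 - 17 i \sqrt{51}$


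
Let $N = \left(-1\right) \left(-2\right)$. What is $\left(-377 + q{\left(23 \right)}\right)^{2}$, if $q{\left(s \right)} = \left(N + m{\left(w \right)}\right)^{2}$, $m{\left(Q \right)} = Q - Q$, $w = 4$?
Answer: $139129$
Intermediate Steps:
$N = 2$
$m{\left(Q \right)} = 0$
$q{\left(s \right)} = 4$ ($q{\left(s \right)} = \left(2 + 0\right)^{2} = 2^{2} = 4$)
$\left(-377 + q{\left(23 \right)}\right)^{2} = \left(-377 + 4\right)^{2} = \left(-373\right)^{2} = 139129$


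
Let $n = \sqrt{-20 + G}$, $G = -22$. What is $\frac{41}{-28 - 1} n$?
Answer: $- \frac{41 i \sqrt{42}}{29} \approx - 9.1624 i$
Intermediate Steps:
$n = i \sqrt{42}$ ($n = \sqrt{-20 - 22} = \sqrt{-42} = i \sqrt{42} \approx 6.4807 i$)
$\frac{41}{-28 - 1} n = \frac{41}{-28 - 1} i \sqrt{42} = \frac{41}{-29} i \sqrt{42} = 41 \left(- \frac{1}{29}\right) i \sqrt{42} = - \frac{41 i \sqrt{42}}{29}$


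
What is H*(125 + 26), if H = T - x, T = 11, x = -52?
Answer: 9513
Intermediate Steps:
H = 63 (H = 11 - 1*(-52) = 11 + 52 = 63)
H*(125 + 26) = 63*(125 + 26) = 63*151 = 9513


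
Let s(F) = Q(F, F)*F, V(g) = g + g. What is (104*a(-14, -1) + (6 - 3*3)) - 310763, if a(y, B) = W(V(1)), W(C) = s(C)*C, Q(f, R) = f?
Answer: -309934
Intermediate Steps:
V(g) = 2*g
s(F) = F² (s(F) = F*F = F²)
W(C) = C³ (W(C) = C²*C = C³)
a(y, B) = 8 (a(y, B) = (2*1)³ = 2³ = 8)
(104*a(-14, -1) + (6 - 3*3)) - 310763 = (104*8 + (6 - 3*3)) - 310763 = (832 + (6 - 9)) - 310763 = (832 - 3) - 310763 = 829 - 310763 = -309934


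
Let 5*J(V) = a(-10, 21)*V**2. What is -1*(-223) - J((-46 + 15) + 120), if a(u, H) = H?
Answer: -165226/5 ≈ -33045.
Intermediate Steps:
J(V) = 21*V**2/5 (J(V) = (21*V**2)/5 = 21*V**2/5)
-1*(-223) - J((-46 + 15) + 120) = -1*(-223) - 21*((-46 + 15) + 120)**2/5 = 223 - 21*(-31 + 120)**2/5 = 223 - 21*89**2/5 = 223 - 21*7921/5 = 223 - 1*166341/5 = 223 - 166341/5 = -165226/5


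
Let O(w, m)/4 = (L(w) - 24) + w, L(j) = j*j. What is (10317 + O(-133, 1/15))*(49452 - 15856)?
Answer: 2702630220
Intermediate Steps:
L(j) = j²
O(w, m) = -96 + 4*w + 4*w² (O(w, m) = 4*((w² - 24) + w) = 4*((-24 + w²) + w) = 4*(-24 + w + w²) = -96 + 4*w + 4*w²)
(10317 + O(-133, 1/15))*(49452 - 15856) = (10317 + (-96 + 4*(-133) + 4*(-133)²))*(49452 - 15856) = (10317 + (-96 - 532 + 4*17689))*33596 = (10317 + (-96 - 532 + 70756))*33596 = (10317 + 70128)*33596 = 80445*33596 = 2702630220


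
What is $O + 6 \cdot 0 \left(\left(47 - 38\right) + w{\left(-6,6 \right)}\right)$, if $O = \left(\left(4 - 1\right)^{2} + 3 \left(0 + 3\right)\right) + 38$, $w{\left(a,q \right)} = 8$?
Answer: $56$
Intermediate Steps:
$O = 56$ ($O = \left(3^{2} + 3 \cdot 3\right) + 38 = \left(9 + 9\right) + 38 = 18 + 38 = 56$)
$O + 6 \cdot 0 \left(\left(47 - 38\right) + w{\left(-6,6 \right)}\right) = 56 + 6 \cdot 0 \left(\left(47 - 38\right) + 8\right) = 56 + 0 \left(9 + 8\right) = 56 + 0 \cdot 17 = 56 + 0 = 56$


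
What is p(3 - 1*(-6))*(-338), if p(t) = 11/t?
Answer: -3718/9 ≈ -413.11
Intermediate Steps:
p(3 - 1*(-6))*(-338) = (11/(3 - 1*(-6)))*(-338) = (11/(3 + 6))*(-338) = (11/9)*(-338) = -3718/9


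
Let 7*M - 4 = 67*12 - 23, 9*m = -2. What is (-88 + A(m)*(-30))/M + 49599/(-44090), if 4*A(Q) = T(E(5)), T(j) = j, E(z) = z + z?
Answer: -17848381/6922130 ≈ -2.5785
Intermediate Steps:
m = -2/9 (m = (1/9)*(-2) = -2/9 ≈ -0.22222)
E(z) = 2*z
A(Q) = 5/2 (A(Q) = (2*5)/4 = (1/4)*10 = 5/2)
M = 785/7 (M = 4/7 + (67*12 - 23)/7 = 4/7 + (804 - 23)/7 = 4/7 + (1/7)*781 = 4/7 + 781/7 = 785/7 ≈ 112.14)
(-88 + A(m)*(-30))/M + 49599/(-44090) = (-88 + (5/2)*(-30))/(785/7) + 49599/(-44090) = (-88 - 75)*(7/785) + 49599*(-1/44090) = -163*7/785 - 49599/44090 = -1141/785 - 49599/44090 = -17848381/6922130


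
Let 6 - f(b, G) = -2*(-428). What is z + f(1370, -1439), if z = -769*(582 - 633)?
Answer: 38369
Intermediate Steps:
f(b, G) = -850 (f(b, G) = 6 - (-2)*(-428) = 6 - 1*856 = 6 - 856 = -850)
z = 39219 (z = -769*(-51) = 39219)
z + f(1370, -1439) = 39219 - 850 = 38369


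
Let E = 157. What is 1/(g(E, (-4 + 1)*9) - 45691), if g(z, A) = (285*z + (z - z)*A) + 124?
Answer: -1/822 ≈ -0.0012165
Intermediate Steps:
g(z, A) = 124 + 285*z (g(z, A) = (285*z + 0*A) + 124 = (285*z + 0) + 124 = 285*z + 124 = 124 + 285*z)
1/(g(E, (-4 + 1)*9) - 45691) = 1/((124 + 285*157) - 45691) = 1/((124 + 44745) - 45691) = 1/(44869 - 45691) = 1/(-822) = -1/822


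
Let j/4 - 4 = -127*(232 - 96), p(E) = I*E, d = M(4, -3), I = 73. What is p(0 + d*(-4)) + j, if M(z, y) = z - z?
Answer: -69072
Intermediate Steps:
M(z, y) = 0
d = 0
p(E) = 73*E
j = -69072 (j = 16 + 4*(-127*(232 - 96)) = 16 + 4*(-127*136) = 16 + 4*(-17272) = 16 - 69088 = -69072)
p(0 + d*(-4)) + j = 73*(0 + 0*(-4)) - 69072 = 73*(0 + 0) - 69072 = 73*0 - 69072 = 0 - 69072 = -69072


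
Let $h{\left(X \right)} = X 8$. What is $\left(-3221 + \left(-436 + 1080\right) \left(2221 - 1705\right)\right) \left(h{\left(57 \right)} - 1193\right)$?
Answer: $-242534171$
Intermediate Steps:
$h{\left(X \right)} = 8 X$
$\left(-3221 + \left(-436 + 1080\right) \left(2221 - 1705\right)\right) \left(h{\left(57 \right)} - 1193\right) = \left(-3221 + \left(-436 + 1080\right) \left(2221 - 1705\right)\right) \left(8 \cdot 57 - 1193\right) = \left(-3221 + 644 \cdot 516\right) \left(456 - 1193\right) = \left(-3221 + 332304\right) \left(-737\right) = 329083 \left(-737\right) = -242534171$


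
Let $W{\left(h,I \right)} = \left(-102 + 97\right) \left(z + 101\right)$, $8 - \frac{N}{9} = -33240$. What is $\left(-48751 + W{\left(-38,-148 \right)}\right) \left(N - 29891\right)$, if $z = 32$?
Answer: $-13309754856$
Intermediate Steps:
$N = 299232$ ($N = 72 - -299160 = 72 + 299160 = 299232$)
$W{\left(h,I \right)} = -665$ ($W{\left(h,I \right)} = \left(-102 + 97\right) \left(32 + 101\right) = \left(-5\right) 133 = -665$)
$\left(-48751 + W{\left(-38,-148 \right)}\right) \left(N - 29891\right) = \left(-48751 - 665\right) \left(299232 - 29891\right) = \left(-49416\right) 269341 = -13309754856$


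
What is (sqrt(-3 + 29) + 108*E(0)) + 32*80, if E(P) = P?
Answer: 2560 + sqrt(26) ≈ 2565.1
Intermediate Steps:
(sqrt(-3 + 29) + 108*E(0)) + 32*80 = (sqrt(-3 + 29) + 108*0) + 32*80 = (sqrt(26) + 0) + 2560 = sqrt(26) + 2560 = 2560 + sqrt(26)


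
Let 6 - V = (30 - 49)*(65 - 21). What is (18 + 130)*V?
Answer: 124616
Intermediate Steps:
V = 842 (V = 6 - (30 - 49)*(65 - 21) = 6 - (-19)*44 = 6 - 1*(-836) = 6 + 836 = 842)
(18 + 130)*V = (18 + 130)*842 = 148*842 = 124616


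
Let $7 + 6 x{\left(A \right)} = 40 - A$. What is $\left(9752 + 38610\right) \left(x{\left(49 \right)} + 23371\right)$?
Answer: $\frac{3390418010}{3} \approx 1.1301 \cdot 10^{9}$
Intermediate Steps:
$x{\left(A \right)} = \frac{11}{2} - \frac{A}{6}$ ($x{\left(A \right)} = - \frac{7}{6} + \frac{40 - A}{6} = - \frac{7}{6} - \left(- \frac{20}{3} + \frac{A}{6}\right) = \frac{11}{2} - \frac{A}{6}$)
$\left(9752 + 38610\right) \left(x{\left(49 \right)} + 23371\right) = \left(9752 + 38610\right) \left(\left(\frac{11}{2} - \frac{49}{6}\right) + 23371\right) = 48362 \left(\left(\frac{11}{2} - \frac{49}{6}\right) + 23371\right) = 48362 \left(- \frac{8}{3} + 23371\right) = 48362 \cdot \frac{70105}{3} = \frac{3390418010}{3}$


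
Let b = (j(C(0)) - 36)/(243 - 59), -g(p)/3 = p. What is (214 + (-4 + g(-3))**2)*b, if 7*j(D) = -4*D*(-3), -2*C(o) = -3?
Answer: -27963/644 ≈ -43.421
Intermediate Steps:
g(p) = -3*p
C(o) = 3/2 (C(o) = -1/2*(-3) = 3/2)
j(D) = 12*D/7 (j(D) = (-4*D*(-3))/7 = (12*D)/7 = 12*D/7)
b = -117/644 (b = ((12/7)*(3/2) - 36)/(243 - 59) = (18/7 - 36)/184 = -234/7*1/184 = -117/644 ≈ -0.18168)
(214 + (-4 + g(-3))**2)*b = (214 + (-4 - 3*(-3))**2)*(-117/644) = (214 + (-4 + 9)**2)*(-117/644) = (214 + 5**2)*(-117/644) = (214 + 25)*(-117/644) = 239*(-117/644) = -27963/644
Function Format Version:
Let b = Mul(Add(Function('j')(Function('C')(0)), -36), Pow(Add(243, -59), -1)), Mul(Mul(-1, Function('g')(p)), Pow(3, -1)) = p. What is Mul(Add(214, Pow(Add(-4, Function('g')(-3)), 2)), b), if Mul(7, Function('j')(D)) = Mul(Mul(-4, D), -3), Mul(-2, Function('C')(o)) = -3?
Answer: Rational(-27963, 644) ≈ -43.421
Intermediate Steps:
Function('g')(p) = Mul(-3, p)
Function('C')(o) = Rational(3, 2) (Function('C')(o) = Mul(Rational(-1, 2), -3) = Rational(3, 2))
Function('j')(D) = Mul(Rational(12, 7), D) (Function('j')(D) = Mul(Rational(1, 7), Mul(Mul(-4, D), -3)) = Mul(Rational(1, 7), Mul(12, D)) = Mul(Rational(12, 7), D))
b = Rational(-117, 644) (b = Mul(Add(Mul(Rational(12, 7), Rational(3, 2)), -36), Pow(Add(243, -59), -1)) = Mul(Add(Rational(18, 7), -36), Pow(184, -1)) = Mul(Rational(-234, 7), Rational(1, 184)) = Rational(-117, 644) ≈ -0.18168)
Mul(Add(214, Pow(Add(-4, Function('g')(-3)), 2)), b) = Mul(Add(214, Pow(Add(-4, Mul(-3, -3)), 2)), Rational(-117, 644)) = Mul(Add(214, Pow(Add(-4, 9), 2)), Rational(-117, 644)) = Mul(Add(214, Pow(5, 2)), Rational(-117, 644)) = Mul(Add(214, 25), Rational(-117, 644)) = Mul(239, Rational(-117, 644)) = Rational(-27963, 644)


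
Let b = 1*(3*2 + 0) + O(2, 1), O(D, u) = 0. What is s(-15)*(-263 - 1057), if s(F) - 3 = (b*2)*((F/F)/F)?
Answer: -2904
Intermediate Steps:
b = 6 (b = 1*(3*2 + 0) + 0 = 1*(6 + 0) + 0 = 1*6 + 0 = 6 + 0 = 6)
s(F) = 3 + 12/F (s(F) = 3 + (6*2)*((F/F)/F) = 3 + 12*(1/F) = 3 + 12/F)
s(-15)*(-263 - 1057) = (3 + 12/(-15))*(-263 - 1057) = (3 + 12*(-1/15))*(-1320) = (3 - 4/5)*(-1320) = (11/5)*(-1320) = -2904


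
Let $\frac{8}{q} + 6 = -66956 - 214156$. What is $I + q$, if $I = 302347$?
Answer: $\frac{42497591969}{140559} \approx 3.0235 \cdot 10^{5}$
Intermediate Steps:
$q = - \frac{4}{140559}$ ($q = \frac{8}{-6 - 281112} = \frac{8}{-281118} = 8 \left(- \frac{1}{281118}\right) = - \frac{4}{140559} \approx -2.8458 \cdot 10^{-5}$)
$I + q = 302347 - \frac{4}{140559} = \frac{42497591969}{140559}$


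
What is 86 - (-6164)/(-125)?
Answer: 4586/125 ≈ 36.688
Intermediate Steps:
86 - (-6164)/(-125) = 86 - (-6164)*(-1)/125 = 86 - 46*134/125 = 86 - 6164/125 = 4586/125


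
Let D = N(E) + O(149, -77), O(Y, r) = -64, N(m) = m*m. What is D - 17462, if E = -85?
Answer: -10301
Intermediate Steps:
N(m) = m²
D = 7161 (D = (-85)² - 64 = 7225 - 64 = 7161)
D - 17462 = 7161 - 17462 = -10301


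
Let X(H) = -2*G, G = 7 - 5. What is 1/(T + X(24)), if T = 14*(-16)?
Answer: -1/228 ≈ -0.0043860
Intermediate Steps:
T = -224
G = 2
X(H) = -4 (X(H) = -2*2 = -4)
1/(T + X(24)) = 1/(-224 - 4) = 1/(-228) = -1/228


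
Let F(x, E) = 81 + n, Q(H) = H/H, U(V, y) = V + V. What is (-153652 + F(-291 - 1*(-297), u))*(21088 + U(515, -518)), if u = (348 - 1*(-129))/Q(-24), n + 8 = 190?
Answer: -3392657902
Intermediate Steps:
n = 182 (n = -8 + 190 = 182)
U(V, y) = 2*V
Q(H) = 1
u = 477 (u = (348 - 1*(-129))/1 = (348 + 129)*1 = 477*1 = 477)
F(x, E) = 263 (F(x, E) = 81 + 182 = 263)
(-153652 + F(-291 - 1*(-297), u))*(21088 + U(515, -518)) = (-153652 + 263)*(21088 + 2*515) = -153389*(21088 + 1030) = -153389*22118 = -3392657902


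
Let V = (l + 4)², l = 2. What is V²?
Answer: 1296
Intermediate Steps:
V = 36 (V = (2 + 4)² = 6² = 36)
V² = 36² = 1296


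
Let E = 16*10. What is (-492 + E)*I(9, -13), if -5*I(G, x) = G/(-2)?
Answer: -1494/5 ≈ -298.80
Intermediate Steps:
I(G, x) = G/10 (I(G, x) = -G/(5*(-2)) = -G*(-1)/(5*2) = -(-1)*G/10 = G/10)
E = 160
(-492 + E)*I(9, -13) = (-492 + 160)*((1/10)*9) = -332*9/10 = -1494/5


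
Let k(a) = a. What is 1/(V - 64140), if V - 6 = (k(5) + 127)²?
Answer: -1/46710 ≈ -2.1409e-5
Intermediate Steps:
V = 17430 (V = 6 + (5 + 127)² = 6 + 132² = 6 + 17424 = 17430)
1/(V - 64140) = 1/(17430 - 64140) = 1/(-46710) = -1/46710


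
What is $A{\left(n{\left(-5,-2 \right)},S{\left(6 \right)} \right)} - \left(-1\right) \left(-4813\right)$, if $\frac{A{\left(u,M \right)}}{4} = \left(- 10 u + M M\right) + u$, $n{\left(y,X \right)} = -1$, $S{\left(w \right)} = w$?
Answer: $-4633$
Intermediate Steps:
$A{\left(u,M \right)} = - 36 u + 4 M^{2}$ ($A{\left(u,M \right)} = 4 \left(\left(- 10 u + M M\right) + u\right) = 4 \left(\left(- 10 u + M^{2}\right) + u\right) = 4 \left(\left(M^{2} - 10 u\right) + u\right) = 4 \left(M^{2} - 9 u\right) = - 36 u + 4 M^{2}$)
$A{\left(n{\left(-5,-2 \right)},S{\left(6 \right)} \right)} - \left(-1\right) \left(-4813\right) = \left(\left(-36\right) \left(-1\right) + 4 \cdot 6^{2}\right) - \left(-1\right) \left(-4813\right) = \left(36 + 4 \cdot 36\right) - 4813 = \left(36 + 144\right) - 4813 = 180 - 4813 = -4633$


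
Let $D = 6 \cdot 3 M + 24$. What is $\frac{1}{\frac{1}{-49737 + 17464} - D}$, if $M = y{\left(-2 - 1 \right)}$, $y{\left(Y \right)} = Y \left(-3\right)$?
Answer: $- \frac{32273}{6002779} \approx -0.0053763$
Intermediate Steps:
$y{\left(Y \right)} = - 3 Y$
$M = 9$ ($M = - 3 \left(-2 - 1\right) = \left(-3\right) \left(-3\right) = 9$)
$D = 186$ ($D = 6 \cdot 3 \cdot 9 + 24 = 18 \cdot 9 + 24 = 162 + 24 = 186$)
$\frac{1}{\frac{1}{-49737 + 17464} - D} = \frac{1}{\frac{1}{-49737 + 17464} - 186} = \frac{1}{\frac{1}{-32273} - 186} = \frac{1}{- \frac{1}{32273} - 186} = \frac{1}{- \frac{6002779}{32273}} = - \frac{32273}{6002779}$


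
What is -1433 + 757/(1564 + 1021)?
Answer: -3703548/2585 ≈ -1432.7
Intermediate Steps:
-1433 + 757/(1564 + 1021) = -1433 + 757/2585 = -3703548/2585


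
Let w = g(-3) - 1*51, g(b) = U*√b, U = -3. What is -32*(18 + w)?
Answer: 1056 + 96*I*√3 ≈ 1056.0 + 166.28*I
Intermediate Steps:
g(b) = -3*√b
w = -51 - 3*I*√3 (w = -3*I*√3 - 1*51 = -3*I*√3 - 51 = -51 - 3*I*√3 ≈ -51.0 - 5.1962*I)
-32*(18 + w) = -32*(18 + (-51 - 3*I*√3)) = -32*(-33 - 3*I*√3) = 1056 + 96*I*√3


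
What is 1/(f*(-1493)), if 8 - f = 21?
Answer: 1/19409 ≈ 5.1523e-5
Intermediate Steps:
f = -13 (f = 8 - 1*21 = 8 - 21 = -13)
1/(f*(-1493)) = 1/(-13*(-1493)) = 1/19409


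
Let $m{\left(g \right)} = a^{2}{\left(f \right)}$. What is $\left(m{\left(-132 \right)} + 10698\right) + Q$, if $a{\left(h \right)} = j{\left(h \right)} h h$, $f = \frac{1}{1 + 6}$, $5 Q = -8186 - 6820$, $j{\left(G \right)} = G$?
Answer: $\frac{4527604121}{588245} \approx 7696.8$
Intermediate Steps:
$Q = - \frac{15006}{5}$ ($Q = \frac{-8186 - 6820}{5} = \frac{1}{5} \left(-15006\right) = - \frac{15006}{5} \approx -3001.2$)
$f = \frac{1}{7} \approx 0.14286$
$a{\left(h \right)} = h^{3}$ ($a{\left(h \right)} = h h h = h^{2} h = h^{3}$)
$m{\left(g \right)} = \frac{1}{117649}$ ($m{\left(g \right)} = \left(\left(\frac{1}{7}\right)^{3}\right)^{2} = \left(\frac{1}{343}\right)^{2} = \frac{1}{117649}$)
$\left(m{\left(-132 \right)} + 10698\right) + Q = \left(\frac{1}{117649} + 10698\right) - \frac{15006}{5} = \frac{1258609003}{117649} - \frac{15006}{5} = \frac{4527604121}{588245}$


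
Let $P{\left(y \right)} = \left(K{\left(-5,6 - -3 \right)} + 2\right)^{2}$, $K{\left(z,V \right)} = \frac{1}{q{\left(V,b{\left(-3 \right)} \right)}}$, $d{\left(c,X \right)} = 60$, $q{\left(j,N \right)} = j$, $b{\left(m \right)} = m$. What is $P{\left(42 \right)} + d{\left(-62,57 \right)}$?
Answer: $\frac{5221}{81} \approx 64.457$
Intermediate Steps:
$K{\left(z,V \right)} = \frac{1}{V}$
$P{\left(y \right)} = \frac{361}{81}$ ($P{\left(y \right)} = \left(\frac{1}{6 - -3} + 2\right)^{2} = \left(\frac{1}{6 + 3} + 2\right)^{2} = \left(\frac{1}{9} + 2\right)^{2} = \left(\frac{19}{9}\right)^{2} = \frac{361}{81}$)
$P{\left(42 \right)} + d{\left(-62,57 \right)} = \frac{361}{81} + 60 = \frac{5221}{81}$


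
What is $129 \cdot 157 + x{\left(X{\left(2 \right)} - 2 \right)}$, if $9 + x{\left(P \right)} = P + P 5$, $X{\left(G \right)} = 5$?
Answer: $20262$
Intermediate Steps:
$x{\left(P \right)} = -9 + 6 P$ ($x{\left(P \right)} = -9 + \left(P + P 5\right) = -9 + \left(P + 5 P\right) = -9 + 6 P$)
$129 \cdot 157 + x{\left(X{\left(2 \right)} - 2 \right)} = 129 \cdot 157 - \left(9 - 6 \left(5 - 2\right)\right) = 20253 + \left(-9 + 6 \cdot 3\right) = 20253 + \left(-9 + 18\right) = 20253 + 9 = 20262$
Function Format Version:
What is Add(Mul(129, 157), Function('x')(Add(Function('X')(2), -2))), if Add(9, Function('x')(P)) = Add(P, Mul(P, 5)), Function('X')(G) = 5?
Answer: 20262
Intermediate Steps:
Function('x')(P) = Add(-9, Mul(6, P)) (Function('x')(P) = Add(-9, Add(P, Mul(P, 5))) = Add(-9, Add(P, Mul(5, P))) = Add(-9, Mul(6, P)))
Add(Mul(129, 157), Function('x')(Add(Function('X')(2), -2))) = Add(Mul(129, 157), Add(-9, Mul(6, Add(5, -2)))) = Add(20253, Add(-9, Mul(6, 3))) = Add(20253, Add(-9, 18)) = Add(20253, 9) = 20262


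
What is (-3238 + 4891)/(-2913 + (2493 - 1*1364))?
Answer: -1653/1784 ≈ -0.92657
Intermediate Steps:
(-3238 + 4891)/(-2913 + (2493 - 1*1364)) = 1653/(-2913 + (2493 - 1364)) = 1653/(-2913 + 1129) = 1653/(-1784) = 1653*(-1/1784) = -1653/1784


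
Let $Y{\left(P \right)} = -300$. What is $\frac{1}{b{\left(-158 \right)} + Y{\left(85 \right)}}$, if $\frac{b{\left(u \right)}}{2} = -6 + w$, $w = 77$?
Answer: $- \frac{1}{158} \approx -0.0063291$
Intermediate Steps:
$b{\left(u \right)} = 142$ ($b{\left(u \right)} = 2 \left(-6 + 77\right) = 2 \cdot 71 = 142$)
$\frac{1}{b{\left(-158 \right)} + Y{\left(85 \right)}} = \frac{1}{142 - 300} = \frac{1}{-158} = - \frac{1}{158}$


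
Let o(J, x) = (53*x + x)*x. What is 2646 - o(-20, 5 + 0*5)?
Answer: 1296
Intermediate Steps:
o(J, x) = 54*x**2 (o(J, x) = (54*x)*x = 54*x**2)
2646 - o(-20, 5 + 0*5) = 2646 - 54*(5 + 0*5)**2 = 2646 - 54*(5 + 0)**2 = 2646 - 54*5**2 = 2646 - 54*25 = 2646 - 1*1350 = 2646 - 1350 = 1296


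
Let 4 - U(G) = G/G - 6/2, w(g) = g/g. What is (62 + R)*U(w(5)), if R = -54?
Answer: 48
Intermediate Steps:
w(g) = 1
U(G) = 6 (U(G) = 4 - (G/G - 6/2) = 4 - (1 - 6*1/2) = 4 - (1 - 3) = 4 - 1*(-2) = 4 + 2 = 6)
(62 + R)*U(w(5)) = (62 - 54)*6 = 8*6 = 48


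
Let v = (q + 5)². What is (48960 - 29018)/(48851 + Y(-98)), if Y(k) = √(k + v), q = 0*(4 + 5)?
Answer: 487093321/1193210137 - 9971*I*√73/1193210137 ≈ 0.40822 - 7.1398e-5*I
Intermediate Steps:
q = 0 (q = 0*9 = 0)
v = 25 (v = (0 + 5)² = 5² = 25)
Y(k) = √(25 + k) (Y(k) = √(k + 25) = √(25 + k))
(48960 - 29018)/(48851 + Y(-98)) = (48960 - 29018)/(48851 + √(25 - 98)) = 19942/(48851 + √(-73)) = 19942/(48851 + I*√73)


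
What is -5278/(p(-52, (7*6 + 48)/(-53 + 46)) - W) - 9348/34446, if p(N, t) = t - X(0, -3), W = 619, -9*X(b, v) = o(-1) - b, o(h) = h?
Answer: 923466331/114286087 ≈ 8.0803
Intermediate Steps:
X(b, v) = ⅑ + b/9 (X(b, v) = -(-1 - b)/9 = ⅑ + b/9)
p(N, t) = -⅑ + t (p(N, t) = t - (⅑ + (⅑)*0) = t - (⅑ + 0) = t - 1*⅑ = t - ⅑ = -⅑ + t)
-5278/(p(-52, (7*6 + 48)/(-53 + 46)) - W) - 9348/34446 = -5278/((-⅑ + (7*6 + 48)/(-53 + 46)) - 1*619) - 9348/34446 = -5278/((-⅑ + (42 + 48)/(-7)) - 619) - 9348*1/34446 = -5278/((-⅑ + 90*(-⅐)) - 619) - 1558/5741 = -5278/((-⅑ - 90/7) - 619) - 1558/5741 = -5278/(-817/63 - 619) - 1558/5741 = -5278/(-39814/63) - 1558/5741 = -5278*(-63/39814) - 1558/5741 = 166257/19907 - 1558/5741 = 923466331/114286087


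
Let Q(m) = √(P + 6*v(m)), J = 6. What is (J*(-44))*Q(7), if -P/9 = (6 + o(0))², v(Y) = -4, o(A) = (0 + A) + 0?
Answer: -528*I*√87 ≈ -4924.9*I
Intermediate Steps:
o(A) = A (o(A) = A + 0 = A)
P = -324 (P = -9*(6 + 0)² = -9*6² = -9*36 = -324)
Q(m) = 2*I*√87 (Q(m) = √(-324 + 6*(-4)) = √(-324 - 24) = √(-348) = 2*I*√87)
(J*(-44))*Q(7) = (6*(-44))*(2*I*√87) = -528*I*√87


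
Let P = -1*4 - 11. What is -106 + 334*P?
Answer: -5116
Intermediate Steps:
P = -15 (P = -4 - 11 = -15)
-106 + 334*P = -106 + 334*(-15) = -106 - 5010 = -5116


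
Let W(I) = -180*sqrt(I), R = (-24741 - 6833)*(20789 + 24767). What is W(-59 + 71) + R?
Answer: -1438385144 - 360*sqrt(3) ≈ -1.4384e+9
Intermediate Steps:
R = -1438385144 (R = -31574*45556 = -1438385144)
W(-59 + 71) + R = -180*sqrt(-59 + 71) - 1438385144 = -360*sqrt(3) - 1438385144 = -1438385144 - 360*sqrt(3)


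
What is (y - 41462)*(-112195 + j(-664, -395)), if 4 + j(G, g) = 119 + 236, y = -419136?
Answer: 51515122712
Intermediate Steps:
j(G, g) = 351 (j(G, g) = -4 + (119 + 236) = -4 + 355 = 351)
(y - 41462)*(-112195 + j(-664, -395)) = (-419136 - 41462)*(-112195 + 351) = -460598*(-111844) = 51515122712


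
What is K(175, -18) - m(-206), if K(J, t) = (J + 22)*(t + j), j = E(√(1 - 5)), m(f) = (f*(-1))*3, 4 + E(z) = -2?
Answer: -5346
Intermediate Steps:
E(z) = -6 (E(z) = -4 - 2 = -6)
m(f) = -3*f (m(f) = -f*3 = -3*f)
j = -6
K(J, t) = (-6 + t)*(22 + J) (K(J, t) = (J + 22)*(t - 6) = (22 + J)*(-6 + t) = (-6 + t)*(22 + J))
K(175, -18) - m(-206) = (-132 - 6*175 + 22*(-18) + 175*(-18)) - (-3)*(-206) = (-132 - 1050 - 396 - 3150) - 1*618 = -4728 - 618 = -5346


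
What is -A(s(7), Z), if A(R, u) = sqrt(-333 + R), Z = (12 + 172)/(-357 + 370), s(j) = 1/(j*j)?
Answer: -2*I*sqrt(4079)/7 ≈ -18.248*I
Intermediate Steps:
s(j) = j**(-2)
Z = 184/13 ≈ 14.154
-A(s(7), Z) = -sqrt(-333 + 7**(-2)) = -sqrt(-333 + 1/49) = -sqrt(-16316/49) = -2*I*sqrt(4079)/7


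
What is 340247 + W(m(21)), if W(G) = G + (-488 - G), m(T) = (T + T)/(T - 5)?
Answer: 339759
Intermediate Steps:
m(T) = 2*T/(-5 + T) (m(T) = (2*T)/(-5 + T) = 2*T/(-5 + T))
W(G) = -488
340247 + W(m(21)) = 340247 - 488 = 339759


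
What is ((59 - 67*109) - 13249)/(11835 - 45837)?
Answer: 2277/3778 ≈ 0.60270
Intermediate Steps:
((59 - 67*109) - 13249)/(11835 - 45837) = ((59 - 7303) - 13249)/(-34002) = (-7244 - 13249)*(-1/34002) = -20493*(-1/34002) = 2277/3778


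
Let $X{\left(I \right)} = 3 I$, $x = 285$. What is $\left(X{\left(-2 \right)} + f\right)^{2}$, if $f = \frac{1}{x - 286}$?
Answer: $49$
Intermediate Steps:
$f = -1$ ($f = \frac{1}{285 - 286} = \frac{1}{-1} = -1$)
$\left(X{\left(-2 \right)} + f\right)^{2} = \left(3 \left(-2\right) - 1\right)^{2} = \left(-6 - 1\right)^{2} = \left(-7\right)^{2} = 49$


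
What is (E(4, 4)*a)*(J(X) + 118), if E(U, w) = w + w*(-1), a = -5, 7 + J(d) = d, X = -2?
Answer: 0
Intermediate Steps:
J(d) = -7 + d
E(U, w) = 0 (E(U, w) = w - w = 0)
(E(4, 4)*a)*(J(X) + 118) = (0*(-5))*((-7 - 2) + 118) = 0*(-9 + 118) = 0*109 = 0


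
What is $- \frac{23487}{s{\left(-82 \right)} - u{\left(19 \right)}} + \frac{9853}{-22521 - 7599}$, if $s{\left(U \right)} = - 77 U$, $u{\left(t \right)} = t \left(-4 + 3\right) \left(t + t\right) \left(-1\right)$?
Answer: $- \frac{15885967}{3508980} \approx -4.5272$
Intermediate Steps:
$u{\left(t \right)} = 2 t^{2}$ ($u{\left(t \right)} = t \left(- 2 t\right) \left(-1\right) = - 2 t^{2} \left(-1\right) = 2 t^{2}$)
$- \frac{23487}{s{\left(-82 \right)} - u{\left(19 \right)}} + \frac{9853}{-22521 - 7599} = - \frac{23487}{\left(-77\right) \left(-82\right) - 2 \cdot 19^{2}} + \frac{9853}{-22521 - 7599} = - \frac{23487}{6314 - 2 \cdot 361} + \frac{9853}{-22521 - 7599} = - \frac{23487}{6314 - 722} + \frac{9853}{-30120} = - \frac{23487}{6314 - 722} + 9853 \left(- \frac{1}{30120}\right) = - \frac{23487}{5592} - \frac{9853}{30120} = \left(-23487\right) \frac{1}{5592} - \frac{9853}{30120} = - \frac{7829}{1864} - \frac{9853}{30120} = - \frac{15885967}{3508980}$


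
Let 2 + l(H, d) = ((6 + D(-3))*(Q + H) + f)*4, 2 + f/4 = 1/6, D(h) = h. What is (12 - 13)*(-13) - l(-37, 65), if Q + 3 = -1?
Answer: 1609/3 ≈ 536.33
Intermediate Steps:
Q = -4 (Q = -3 - 1 = -4)
f = -22/3 (f = -8 + 4*(1/6) = -8 + 2/3 = -22/3 ≈ -7.3333)
l(H, d) = -238/3 + 12*H (l(H, d) = -2 + ((6 - 3)*(-4 + H) - 22/3)*4 = -2 + (3*(-4 + H) - 22/3)*4 = -2 + ((-12 + 3*H) - 22/3)*4 = -2 + (-58/3 + 3*H)*4 = -2 + (-232/3 + 12*H) = -238/3 + 12*H)
(12 - 13)*(-13) - l(-37, 65) = (12 - 13)*(-13) - (-238/3 + 12*(-37)) = -1*(-13) - (-238/3 - 444) = 13 - 1*(-1570/3) = 13 + 1570/3 = 1609/3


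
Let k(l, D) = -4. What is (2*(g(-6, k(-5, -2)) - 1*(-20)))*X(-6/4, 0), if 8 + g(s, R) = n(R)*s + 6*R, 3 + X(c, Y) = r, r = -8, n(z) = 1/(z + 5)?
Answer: 396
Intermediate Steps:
n(z) = 1/(5 + z)
X(c, Y) = -11 (X(c, Y) = -3 - 8 = -11)
g(s, R) = -8 + 6*R + s/(5 + R) (g(s, R) = -8 + (s/(5 + R) + 6*R) = -8 + (6*R + s/(5 + R)) = -8 + 6*R + s/(5 + R))
(2*(g(-6, k(-5, -2)) - 1*(-20)))*X(-6/4, 0) = (2*((-6 + 2*(-4 + 3*(-4))*(5 - 4))/(5 - 4) - 1*(-20)))*(-11) = (2*((-6 + 2*(-4 - 12)*1)/1 + 20))*(-11) = (2*(1*(-6 + 2*(-16)*1) + 20))*(-11) = (2*(1*(-6 - 32) + 20))*(-11) = (2*(1*(-38) + 20))*(-11) = (2*(-38 + 20))*(-11) = (2*(-18))*(-11) = -36*(-11) = 396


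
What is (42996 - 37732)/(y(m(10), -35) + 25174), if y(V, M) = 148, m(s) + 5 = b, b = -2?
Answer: 2632/12661 ≈ 0.20788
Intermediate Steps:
m(s) = -7 (m(s) = -5 - 2 = -7)
(42996 - 37732)/(y(m(10), -35) + 25174) = (42996 - 37732)/(148 + 25174) = 5264/25322 = 5264*(1/25322) = 2632/12661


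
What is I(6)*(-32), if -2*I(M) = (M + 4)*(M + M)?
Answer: 1920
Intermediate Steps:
I(M) = -M*(4 + M) (I(M) = -(M + 4)*(M + M)/2 = -(4 + M)*2*M/2 = -M*(4 + M))
I(6)*(-32) = -1*6*(4 + 6)*(-32) = -1*6*10*(-32) = -60*(-32) = 1920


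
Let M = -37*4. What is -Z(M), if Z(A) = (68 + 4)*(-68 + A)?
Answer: 15552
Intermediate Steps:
M = -148
Z(A) = -4896 + 72*A (Z(A) = 72*(-68 + A) = -4896 + 72*A)
-Z(M) = -(-4896 + 72*(-148)) = -(-4896 - 10656) = -1*(-15552) = 15552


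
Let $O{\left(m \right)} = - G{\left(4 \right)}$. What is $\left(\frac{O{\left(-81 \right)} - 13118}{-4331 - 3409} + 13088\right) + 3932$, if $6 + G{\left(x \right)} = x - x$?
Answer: $\frac{32936978}{1935} \approx 17022.0$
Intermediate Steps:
$G{\left(x \right)} = -6$ ($G{\left(x \right)} = -6 + \left(x - x\right) = -6 + 0 = -6$)
$O{\left(m \right)} = 6$ ($O{\left(m \right)} = \left(-1\right) \left(-6\right) = 6$)
$\left(\frac{O{\left(-81 \right)} - 13118}{-4331 - 3409} + 13088\right) + 3932 = \left(\frac{6 - 13118}{-4331 - 3409} + 13088\right) + 3932 = \left(- \frac{13112}{-7740} + 13088\right) + 3932 = \left(\left(-13112\right) \left(- \frac{1}{7740}\right) + 13088\right) + 3932 = \left(\frac{3278}{1935} + 13088\right) + 3932 = \frac{25328558}{1935} + 3932 = \frac{32936978}{1935}$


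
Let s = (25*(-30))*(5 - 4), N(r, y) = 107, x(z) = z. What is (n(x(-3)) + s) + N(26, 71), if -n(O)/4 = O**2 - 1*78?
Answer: -367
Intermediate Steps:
s = -750 (s = -750*1 = -750)
n(O) = 312 - 4*O**2 (n(O) = -4*(O**2 - 1*78) = -4*(O**2 - 78) = -4*(-78 + O**2) = 312 - 4*O**2)
(n(x(-3)) + s) + N(26, 71) = ((312 - 4*(-3)**2) - 750) + 107 = ((312 - 4*9) - 750) + 107 = ((312 - 36) - 750) + 107 = (276 - 750) + 107 = -474 + 107 = -367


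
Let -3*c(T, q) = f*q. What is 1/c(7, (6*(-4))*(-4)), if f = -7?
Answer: 1/224 ≈ 0.0044643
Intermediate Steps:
c(T, q) = 7*q/3 (c(T, q) = -(-7)*q/3 = 7*q/3)
1/c(7, (6*(-4))*(-4)) = 1/(7*((6*(-4))*(-4))/3) = 1/(7*(-24*(-4))/3) = 1/((7/3)*96) = 1/224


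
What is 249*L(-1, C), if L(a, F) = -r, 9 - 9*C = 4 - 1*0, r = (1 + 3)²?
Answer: -3984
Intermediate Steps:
r = 16 (r = 4² = 16)
C = 5/9 (C = 1 - (4 - 1*0)/9 = 1 - (4 + 0)/9 = 1 - ⅑*4 = 1 - 4/9 = 5/9 ≈ 0.55556)
L(a, F) = -16 (L(a, F) = -1*16 = -16)
249*L(-1, C) = 249*(-16) = -3984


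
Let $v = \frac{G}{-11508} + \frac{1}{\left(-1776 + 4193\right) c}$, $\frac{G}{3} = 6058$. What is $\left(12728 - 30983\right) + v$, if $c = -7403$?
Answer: $- \frac{626545203090987}{34318871818} \approx -18257.0$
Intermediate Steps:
$G = 18174$ ($G = 3 \cdot 6058 = 18174$)
$v = - \frac{54198053397}{34318871818}$ ($v = \frac{18174}{-11508} + \frac{1}{\left(-1776 + 4193\right) \left(-7403\right)} = 18174 \left(- \frac{1}{11508}\right) + \frac{1}{2417} \left(- \frac{1}{7403}\right) = - \frac{3029}{1918} + \frac{1}{2417} \left(- \frac{1}{7403}\right) = - \frac{3029}{1918} - \frac{1}{17893051} = - \frac{54198053397}{34318871818} \approx -1.5792$)
$\left(12728 - 30983\right) + v = \left(12728 - 30983\right) - \frac{54198053397}{34318871818} = -18255 - \frac{54198053397}{34318871818} = - \frac{626545203090987}{34318871818}$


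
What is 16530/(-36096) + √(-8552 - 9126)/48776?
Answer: -2755/6016 + I*√17678/48776 ≈ -0.45795 + 0.0027259*I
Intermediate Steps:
16530/(-36096) + √(-8552 - 9126)/48776 = 16530*(-1/36096) + √(-17678)*(1/48776) = -2755/6016 + (I*√17678)*(1/48776) = -2755/6016 + I*√17678/48776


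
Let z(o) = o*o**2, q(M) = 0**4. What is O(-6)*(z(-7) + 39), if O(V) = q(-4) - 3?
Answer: 912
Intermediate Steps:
q(M) = 0
z(o) = o**3
O(V) = -3 (O(V) = 0 - 3 = -3)
O(-6)*(z(-7) + 39) = -3*((-7)**3 + 39) = -3*(-343 + 39) = -3*(-304) = 912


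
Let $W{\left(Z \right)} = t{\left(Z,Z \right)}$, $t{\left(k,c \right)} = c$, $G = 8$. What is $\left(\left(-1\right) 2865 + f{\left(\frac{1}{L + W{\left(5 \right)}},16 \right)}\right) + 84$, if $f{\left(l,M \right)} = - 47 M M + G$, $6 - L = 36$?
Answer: $-14805$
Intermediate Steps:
$L = -30$ ($L = 6 - 36 = -30$)
$W{\left(Z \right)} = Z$
$f{\left(l,M \right)} = 8 - 47 M^{2}$ ($f{\left(l,M \right)} = - 47 M M + 8 = - 47 M^{2} + 8 = 8 - 47 M^{2}$)
$\left(\left(-1\right) 2865 + f{\left(\frac{1}{L + W{\left(5 \right)}},16 \right)}\right) + 84 = \left(\left(-1\right) 2865 + \left(8 - 47 \cdot 16^{2}\right)\right) + 84 = \left(-2865 + \left(8 - 12032\right)\right) + 84 = \left(-2865 - 12024\right) + 84 = -14889 + 84 = -14805$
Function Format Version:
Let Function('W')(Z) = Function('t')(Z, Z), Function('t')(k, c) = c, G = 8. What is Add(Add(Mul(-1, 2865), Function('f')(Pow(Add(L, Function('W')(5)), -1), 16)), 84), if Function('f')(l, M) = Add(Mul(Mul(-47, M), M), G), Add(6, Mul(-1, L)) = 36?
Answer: -14805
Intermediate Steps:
L = -30 (L = Add(6, Mul(-1, 36)) = Add(6, -36) = -30)
Function('W')(Z) = Z
Function('f')(l, M) = Add(8, Mul(-47, Pow(M, 2))) (Function('f')(l, M) = Add(Mul(Mul(-47, M), M), 8) = Add(Mul(-47, Pow(M, 2)), 8) = Add(8, Mul(-47, Pow(M, 2))))
Add(Add(Mul(-1, 2865), Function('f')(Pow(Add(L, Function('W')(5)), -1), 16)), 84) = Add(Add(Mul(-1, 2865), Add(8, Mul(-47, Pow(16, 2)))), 84) = Add(Add(-2865, Add(8, Mul(-47, 256))), 84) = Add(Add(-2865, Add(8, -12032)), 84) = Add(Add(-2865, -12024), 84) = Add(-14889, 84) = -14805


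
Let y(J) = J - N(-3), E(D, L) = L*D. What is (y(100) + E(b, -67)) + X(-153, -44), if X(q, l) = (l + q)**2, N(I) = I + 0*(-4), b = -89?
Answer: 44875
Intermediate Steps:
N(I) = I (N(I) = I + 0 = I)
E(D, L) = D*L
y(J) = 3 + J (y(J) = J - 1*(-3) = J + 3 = 3 + J)
(y(100) + E(b, -67)) + X(-153, -44) = ((3 + 100) - 89*(-67)) + (-44 - 153)**2 = (103 + 5963) + (-197)**2 = 6066 + 38809 = 44875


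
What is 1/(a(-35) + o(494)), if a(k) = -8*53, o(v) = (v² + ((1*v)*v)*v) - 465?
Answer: 1/120796931 ≈ 8.2784e-9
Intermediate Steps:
o(v) = -465 + v² + v³ (o(v) = (v² + (v*v)*v) - 465 = (v² + v²*v) - 465 = (v² + v³) - 465 = -465 + v² + v³)
a(k) = -424
1/(a(-35) + o(494)) = 1/(-424 + (-465 + 494² + 494³)) = 1/(-424 + (-465 + 244036 + 120553784)) = 1/(-424 + 120797355) = 1/120796931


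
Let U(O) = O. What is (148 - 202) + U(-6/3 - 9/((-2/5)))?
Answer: -67/2 ≈ -33.500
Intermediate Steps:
(148 - 202) + U(-6/3 - 9/((-2/5))) = (148 - 202) + (-6/3 - 9/((-2/5))) = -54 + (-6*⅓ - 9/((-2*⅕))) = -54 + (-2 - 9/(-⅖)) = -54 + (-2 - 9*(-5/2)) = -54 + (-2 + 45/2) = -54 + 41/2 = -67/2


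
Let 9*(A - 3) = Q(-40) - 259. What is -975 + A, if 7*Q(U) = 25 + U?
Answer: -63064/63 ≈ -1001.0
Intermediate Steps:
Q(U) = 25/7 + U/7 (Q(U) = (25 + U)/7 = 25/7 + U/7)
A = -1639/63 (A = 3 + ((25/7 + (⅐)*(-40)) - 259)/9 = 3 + ((25/7 - 40/7) - 259)/9 = 3 + (-15/7 - 259)/9 = 3 + (⅑)*(-1828/7) = 3 - 1828/63 = -1639/63 ≈ -26.016)
-975 + A = -975 - 1639/63 = -63064/63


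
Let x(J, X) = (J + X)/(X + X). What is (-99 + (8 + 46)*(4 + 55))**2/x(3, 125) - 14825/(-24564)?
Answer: 7315135640825/393024 ≈ 1.8612e+7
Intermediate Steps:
x(J, X) = (J + X)/(2*X) (x(J, X) = (J + X)/((2*X)) = (J + X)*(1/(2*X)) = (J + X)/(2*X))
(-99 + (8 + 46)*(4 + 55))**2/x(3, 125) - 14825/(-24564) = (-99 + (8 + 46)*(4 + 55))**2/(((1/2)*(3 + 125)/125)) - 14825/(-24564) = (-99 + 54*59)**2/(((1/2)*(1/125)*128)) - 14825*(-1/24564) = (-99 + 3186)**2/(64/125) + 14825/24564 = 3087**2*(125/64) + 14825/24564 = 9529569*(125/64) + 14825/24564 = 1191196125/64 + 14825/24564 = 7315135640825/393024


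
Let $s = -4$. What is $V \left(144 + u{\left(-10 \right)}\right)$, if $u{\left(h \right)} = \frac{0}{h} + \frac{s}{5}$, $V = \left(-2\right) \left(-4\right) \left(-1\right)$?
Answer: $- \frac{5728}{5} \approx -1145.6$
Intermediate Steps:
$V = -8$ ($V = 8 \left(-1\right) = -8$)
$u{\left(h \right)} = - \frac{4}{5}$ ($u{\left(h \right)} = \frac{0}{h} - \frac{4}{5} = 0 - \frac{4}{5} = - \frac{4}{5}$)
$V \left(144 + u{\left(-10 \right)}\right) = - 8 \left(144 - \frac{4}{5}\right) = \left(-8\right) \frac{716}{5} = - \frac{5728}{5}$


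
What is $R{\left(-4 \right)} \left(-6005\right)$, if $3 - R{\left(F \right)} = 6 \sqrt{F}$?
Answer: $-18015 + 72060 i \approx -18015.0 + 72060.0 i$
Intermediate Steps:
$R{\left(F \right)} = 3 - 6 \sqrt{F}$
$R{\left(-4 \right)} \left(-6005\right) = \left(3 - 6 \sqrt{-4}\right) \left(-6005\right) = \left(3 - 6 \cdot 2 i\right) \left(-6005\right) = \left(3 - 12 i\right) \left(-6005\right) = -18015 + 72060 i$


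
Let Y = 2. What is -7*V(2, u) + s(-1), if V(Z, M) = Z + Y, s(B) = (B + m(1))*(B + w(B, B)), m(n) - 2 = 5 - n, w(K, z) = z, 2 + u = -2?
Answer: -38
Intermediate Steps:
u = -4 (u = -2 - 2 = -4)
m(n) = 7 - n (m(n) = 2 + (5 - n) = 7 - n)
s(B) = 2*B*(6 + B) (s(B) = (B + (7 - 1*1))*(B + B) = (B + (7 - 1))*(2*B) = (B + 6)*(2*B) = (6 + B)*(2*B) = 2*B*(6 + B))
V(Z, M) = 2 + Z (V(Z, M) = Z + 2 = 2 + Z)
-7*V(2, u) + s(-1) = -7*(2 + 2) + 2*(-1)*(6 - 1) = -7*4 + 2*(-1)*5 = -28 - 10 = -38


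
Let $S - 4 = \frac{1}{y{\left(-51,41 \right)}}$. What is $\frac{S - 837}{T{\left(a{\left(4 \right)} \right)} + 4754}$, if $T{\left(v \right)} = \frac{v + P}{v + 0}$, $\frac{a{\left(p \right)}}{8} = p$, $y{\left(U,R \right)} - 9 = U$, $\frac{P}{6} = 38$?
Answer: $- \frac{139948}{800037} \approx -0.17493$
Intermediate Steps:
$P = 228$ ($P = 6 \cdot 38 = 228$)
$y{\left(U,R \right)} = 9 + U$
$a{\left(p \right)} = 8 p$
$S = \frac{167}{42}$ ($S = 4 + \frac{1}{9 - 51} = 4 + \frac{1}{-42} = 4 - \frac{1}{42} = \frac{167}{42} \approx 3.9762$)
$T{\left(v \right)} = \frac{228 + v}{v}$ ($T{\left(v \right)} = \frac{v + 228}{v + 0} = \frac{228 + v}{v}$)
$\frac{S - 837}{T{\left(a{\left(4 \right)} \right)} + 4754} = \frac{\frac{167}{42} - 837}{\frac{228 + 8 \cdot 4}{8 \cdot 4} + 4754} = - \frac{34987}{42 \left(\frac{228 + 32}{32} + 4754\right)} = - \frac{34987}{42 \left(\frac{1}{32} \cdot 260 + 4754\right)} = - \frac{34987}{42 \left(\frac{65}{8} + 4754\right)} = - \frac{34987}{42 \cdot \frac{38097}{8}} = \left(- \frac{34987}{42}\right) \frac{8}{38097} = - \frac{139948}{800037}$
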